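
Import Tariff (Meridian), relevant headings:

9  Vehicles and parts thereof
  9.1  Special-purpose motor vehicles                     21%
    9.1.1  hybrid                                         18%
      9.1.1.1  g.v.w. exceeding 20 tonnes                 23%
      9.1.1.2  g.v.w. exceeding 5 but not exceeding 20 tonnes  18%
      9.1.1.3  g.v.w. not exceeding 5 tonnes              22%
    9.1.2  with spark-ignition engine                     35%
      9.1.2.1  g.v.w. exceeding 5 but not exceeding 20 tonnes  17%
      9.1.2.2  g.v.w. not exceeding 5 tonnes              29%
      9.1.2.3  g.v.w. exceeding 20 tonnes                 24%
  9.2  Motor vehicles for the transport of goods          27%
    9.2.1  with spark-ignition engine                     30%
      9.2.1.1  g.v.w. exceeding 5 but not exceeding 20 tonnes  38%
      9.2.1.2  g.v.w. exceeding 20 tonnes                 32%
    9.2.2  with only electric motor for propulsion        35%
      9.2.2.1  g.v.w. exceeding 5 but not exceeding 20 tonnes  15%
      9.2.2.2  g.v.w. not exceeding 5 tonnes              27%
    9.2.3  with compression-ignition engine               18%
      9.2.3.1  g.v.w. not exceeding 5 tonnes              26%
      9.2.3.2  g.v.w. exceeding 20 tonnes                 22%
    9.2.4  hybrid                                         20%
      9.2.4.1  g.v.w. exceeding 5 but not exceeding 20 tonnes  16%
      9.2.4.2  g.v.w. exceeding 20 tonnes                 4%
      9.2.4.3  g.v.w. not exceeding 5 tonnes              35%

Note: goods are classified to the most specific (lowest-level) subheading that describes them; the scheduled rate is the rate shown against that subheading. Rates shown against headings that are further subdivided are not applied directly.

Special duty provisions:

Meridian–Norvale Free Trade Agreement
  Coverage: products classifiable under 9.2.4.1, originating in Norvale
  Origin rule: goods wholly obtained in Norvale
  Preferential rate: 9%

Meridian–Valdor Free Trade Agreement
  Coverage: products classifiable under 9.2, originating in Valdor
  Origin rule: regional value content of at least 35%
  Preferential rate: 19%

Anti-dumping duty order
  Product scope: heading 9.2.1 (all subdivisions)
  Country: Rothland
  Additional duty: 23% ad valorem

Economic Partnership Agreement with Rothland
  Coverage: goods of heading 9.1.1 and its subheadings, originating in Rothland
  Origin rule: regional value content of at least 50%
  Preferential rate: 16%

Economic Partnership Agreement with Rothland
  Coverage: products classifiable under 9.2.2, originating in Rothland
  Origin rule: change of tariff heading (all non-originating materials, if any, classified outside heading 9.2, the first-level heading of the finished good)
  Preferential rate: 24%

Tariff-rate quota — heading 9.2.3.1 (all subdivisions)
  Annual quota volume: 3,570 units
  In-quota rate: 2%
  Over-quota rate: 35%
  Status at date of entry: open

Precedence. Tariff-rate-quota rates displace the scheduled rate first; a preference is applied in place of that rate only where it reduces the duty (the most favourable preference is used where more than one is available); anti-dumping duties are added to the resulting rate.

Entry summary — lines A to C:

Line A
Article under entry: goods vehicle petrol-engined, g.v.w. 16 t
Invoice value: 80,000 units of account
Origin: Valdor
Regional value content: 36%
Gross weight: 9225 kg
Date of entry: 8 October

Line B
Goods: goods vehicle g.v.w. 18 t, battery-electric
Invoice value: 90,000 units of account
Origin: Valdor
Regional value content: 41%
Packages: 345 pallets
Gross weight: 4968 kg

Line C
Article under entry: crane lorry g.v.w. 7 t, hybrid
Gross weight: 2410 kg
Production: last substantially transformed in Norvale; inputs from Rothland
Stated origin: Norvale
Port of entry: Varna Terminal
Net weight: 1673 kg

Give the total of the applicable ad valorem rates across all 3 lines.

Line A: goods vehicle → 9.2; petrol-engined → 9.2.1; g.v.w. 16 t → 9.2.1.1. Scheduled 38%. Valdor agreement on 9.2: RVC ≥ 35% → 19% available; preferential 19%. → 19%.
Line B: goods vehicle → 9.2; battery-electric → 9.2.2; g.v.w. 18 t → 9.2.2.1. Scheduled 15%. Valdor agreement on 9.2: RVC ≥ 35% → 19% available; preference 19% not lower than 15% → no reduction. → 15%.
Line C: crane lorry → 9.1; hybrid → 9.1.1; g.v.w. 7 t → 9.1.1.2. Scheduled 18%. Norvale agreement on 9.2.4.1: 9.1.1.2 not covered. → 18%.
Sum: 19% + 15% + 18% = 52%.

52%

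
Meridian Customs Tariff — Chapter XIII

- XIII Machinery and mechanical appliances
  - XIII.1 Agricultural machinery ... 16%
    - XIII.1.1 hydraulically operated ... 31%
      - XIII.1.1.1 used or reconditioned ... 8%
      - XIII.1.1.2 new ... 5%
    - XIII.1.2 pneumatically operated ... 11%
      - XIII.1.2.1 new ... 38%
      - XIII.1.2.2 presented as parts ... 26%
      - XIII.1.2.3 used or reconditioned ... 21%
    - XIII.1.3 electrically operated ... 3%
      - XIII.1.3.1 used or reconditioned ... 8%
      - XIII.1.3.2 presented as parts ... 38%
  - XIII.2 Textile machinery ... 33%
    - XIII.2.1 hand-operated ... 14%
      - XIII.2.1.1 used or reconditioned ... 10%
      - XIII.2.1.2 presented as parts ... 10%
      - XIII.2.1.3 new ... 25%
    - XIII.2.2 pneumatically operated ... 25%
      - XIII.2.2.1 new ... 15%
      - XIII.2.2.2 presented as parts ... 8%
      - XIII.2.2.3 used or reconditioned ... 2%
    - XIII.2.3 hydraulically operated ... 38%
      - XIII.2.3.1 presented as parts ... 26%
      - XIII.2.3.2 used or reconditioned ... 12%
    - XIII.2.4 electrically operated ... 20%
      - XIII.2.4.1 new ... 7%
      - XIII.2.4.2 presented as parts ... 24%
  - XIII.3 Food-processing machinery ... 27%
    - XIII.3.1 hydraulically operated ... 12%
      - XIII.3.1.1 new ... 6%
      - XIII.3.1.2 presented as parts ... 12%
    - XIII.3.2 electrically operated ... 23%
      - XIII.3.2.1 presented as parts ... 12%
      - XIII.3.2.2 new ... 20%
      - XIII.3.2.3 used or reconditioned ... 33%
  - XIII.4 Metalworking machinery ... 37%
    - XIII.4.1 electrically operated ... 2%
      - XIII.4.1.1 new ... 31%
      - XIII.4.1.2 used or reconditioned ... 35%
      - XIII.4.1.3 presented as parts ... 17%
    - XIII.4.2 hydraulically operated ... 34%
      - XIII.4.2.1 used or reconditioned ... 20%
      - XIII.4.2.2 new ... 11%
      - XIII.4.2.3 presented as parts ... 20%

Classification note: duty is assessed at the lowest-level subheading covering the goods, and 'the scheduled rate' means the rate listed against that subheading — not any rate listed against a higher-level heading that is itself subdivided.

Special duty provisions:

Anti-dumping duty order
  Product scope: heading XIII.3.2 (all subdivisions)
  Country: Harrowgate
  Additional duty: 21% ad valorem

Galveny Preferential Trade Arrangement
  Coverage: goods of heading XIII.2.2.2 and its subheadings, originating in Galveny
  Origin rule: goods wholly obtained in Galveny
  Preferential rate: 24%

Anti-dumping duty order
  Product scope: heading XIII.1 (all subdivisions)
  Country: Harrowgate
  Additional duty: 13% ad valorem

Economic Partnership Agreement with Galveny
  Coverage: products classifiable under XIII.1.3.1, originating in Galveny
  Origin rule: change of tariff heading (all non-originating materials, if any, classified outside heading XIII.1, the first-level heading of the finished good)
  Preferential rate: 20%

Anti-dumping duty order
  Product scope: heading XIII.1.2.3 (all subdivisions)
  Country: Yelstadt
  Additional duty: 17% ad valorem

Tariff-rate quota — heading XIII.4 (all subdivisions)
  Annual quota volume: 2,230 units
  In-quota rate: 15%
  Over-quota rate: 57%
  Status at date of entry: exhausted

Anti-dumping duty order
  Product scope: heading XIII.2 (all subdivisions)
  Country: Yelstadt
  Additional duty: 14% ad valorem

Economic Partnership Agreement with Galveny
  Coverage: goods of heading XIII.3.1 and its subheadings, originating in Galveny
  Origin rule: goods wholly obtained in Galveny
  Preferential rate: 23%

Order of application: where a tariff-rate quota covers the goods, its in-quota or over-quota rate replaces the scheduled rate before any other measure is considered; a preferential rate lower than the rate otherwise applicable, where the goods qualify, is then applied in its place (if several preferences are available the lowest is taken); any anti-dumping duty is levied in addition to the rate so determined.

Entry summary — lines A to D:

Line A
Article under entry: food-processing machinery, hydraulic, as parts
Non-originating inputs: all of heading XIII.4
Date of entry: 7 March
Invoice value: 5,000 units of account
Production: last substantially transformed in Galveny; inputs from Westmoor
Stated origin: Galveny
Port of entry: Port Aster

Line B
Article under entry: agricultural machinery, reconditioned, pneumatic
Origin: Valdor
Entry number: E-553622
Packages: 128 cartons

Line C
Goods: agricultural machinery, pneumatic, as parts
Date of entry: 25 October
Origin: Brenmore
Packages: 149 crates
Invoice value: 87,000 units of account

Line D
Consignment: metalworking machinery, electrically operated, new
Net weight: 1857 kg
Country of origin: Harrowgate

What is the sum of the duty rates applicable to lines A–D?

Line A: food-processing → XIII.3; hydraulic → XIII.3.1; as parts → XIII.3.1.2. Scheduled 12%. Galveny agreement on XIII.2.2.2: XIII.3.1.2 not covered; Galveny agreement on XIII.1.3.1: XIII.3.1.2 not covered; Galveny agreement on XIII.3.1: not wholly obtained. → 12%.
Line B: agricultural → XIII.1; pneumatic → XIII.1.2; reconditioned → XIII.1.2.3. Scheduled 21%. No special measure applies. → 21%.
Line C: agricultural → XIII.1; pneumatic → XIII.1.2; as parts → XIII.1.2.2. Scheduled 26%. No special measure applies. → 26%.
Line D: metalworking → XIII.4; electrically operated → XIII.4.1; new → XIII.4.1.1. Scheduled 31%. quota on XIII.4 exhausted → over-quota 57%. → 57%.
Sum: 12% + 21% + 26% + 57% = 116%.

116%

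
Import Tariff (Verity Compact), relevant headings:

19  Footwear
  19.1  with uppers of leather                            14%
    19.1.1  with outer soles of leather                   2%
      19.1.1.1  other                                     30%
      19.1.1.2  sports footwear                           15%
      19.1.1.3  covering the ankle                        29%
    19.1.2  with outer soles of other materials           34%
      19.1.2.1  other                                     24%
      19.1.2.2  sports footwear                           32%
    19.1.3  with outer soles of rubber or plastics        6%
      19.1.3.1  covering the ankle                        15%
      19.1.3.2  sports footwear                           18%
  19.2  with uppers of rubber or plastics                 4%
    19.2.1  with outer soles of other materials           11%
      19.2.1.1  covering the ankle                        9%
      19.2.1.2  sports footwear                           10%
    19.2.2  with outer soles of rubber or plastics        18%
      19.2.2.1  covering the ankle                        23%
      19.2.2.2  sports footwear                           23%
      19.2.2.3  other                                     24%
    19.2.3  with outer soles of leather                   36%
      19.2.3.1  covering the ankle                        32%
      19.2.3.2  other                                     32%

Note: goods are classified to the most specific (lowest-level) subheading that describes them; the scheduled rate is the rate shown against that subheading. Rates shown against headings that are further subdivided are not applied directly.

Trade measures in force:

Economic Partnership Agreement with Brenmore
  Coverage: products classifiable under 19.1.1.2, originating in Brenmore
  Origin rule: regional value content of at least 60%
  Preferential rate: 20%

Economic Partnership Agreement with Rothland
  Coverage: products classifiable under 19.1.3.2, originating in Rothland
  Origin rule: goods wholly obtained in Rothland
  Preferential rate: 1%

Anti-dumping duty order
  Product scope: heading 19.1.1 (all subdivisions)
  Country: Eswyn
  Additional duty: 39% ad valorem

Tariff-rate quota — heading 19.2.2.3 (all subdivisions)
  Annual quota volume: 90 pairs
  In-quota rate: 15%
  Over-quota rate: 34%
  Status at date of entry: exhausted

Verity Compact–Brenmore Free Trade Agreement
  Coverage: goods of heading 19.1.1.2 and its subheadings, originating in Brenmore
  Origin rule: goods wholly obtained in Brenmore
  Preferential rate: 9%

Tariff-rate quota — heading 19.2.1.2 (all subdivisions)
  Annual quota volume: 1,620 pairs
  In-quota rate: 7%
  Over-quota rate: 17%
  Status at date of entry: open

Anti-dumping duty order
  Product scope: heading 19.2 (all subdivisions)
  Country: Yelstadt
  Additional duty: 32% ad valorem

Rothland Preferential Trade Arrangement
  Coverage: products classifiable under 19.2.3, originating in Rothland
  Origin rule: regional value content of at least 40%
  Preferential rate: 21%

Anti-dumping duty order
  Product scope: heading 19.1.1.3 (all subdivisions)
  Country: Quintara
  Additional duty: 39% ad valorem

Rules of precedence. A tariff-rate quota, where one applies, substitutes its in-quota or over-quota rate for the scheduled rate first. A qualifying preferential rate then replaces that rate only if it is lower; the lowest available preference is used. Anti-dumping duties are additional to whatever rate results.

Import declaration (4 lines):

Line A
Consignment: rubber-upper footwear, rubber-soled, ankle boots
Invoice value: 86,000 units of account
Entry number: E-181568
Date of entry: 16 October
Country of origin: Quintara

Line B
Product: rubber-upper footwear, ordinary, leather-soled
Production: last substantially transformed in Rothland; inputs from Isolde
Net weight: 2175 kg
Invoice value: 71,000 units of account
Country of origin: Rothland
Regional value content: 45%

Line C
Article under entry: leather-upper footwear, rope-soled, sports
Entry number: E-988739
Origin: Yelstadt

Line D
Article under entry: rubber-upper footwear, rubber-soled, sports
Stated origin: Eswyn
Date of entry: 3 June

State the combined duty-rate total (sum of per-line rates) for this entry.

99%

Line A: rubber-upper → 19.2; rubber-soled → 19.2.2; ankle boots → 19.2.2.1. Scheduled 23%. No special measure applies. → 23%.
Line B: rubber-upper → 19.2; leather-soled → 19.2.3; ordinary → 19.2.3.2. Scheduled 32%. Rothland agreement on 19.1.3.2: 19.2.3.2 not covered; Rothland agreement on 19.2.3: RVC ≥ 40% → 21% available; preferential 21%. → 21%.
Line C: leather-upper → 19.1; rope-soled → 19.1.2; sports → 19.1.2.2. Scheduled 32%. No special measure applies. → 32%.
Line D: rubber-upper → 19.2; rubber-soled → 19.2.2; sports → 19.2.2.2. Scheduled 23%. No special measure applies. → 23%.
Sum: 23% + 21% + 32% + 23% = 99%.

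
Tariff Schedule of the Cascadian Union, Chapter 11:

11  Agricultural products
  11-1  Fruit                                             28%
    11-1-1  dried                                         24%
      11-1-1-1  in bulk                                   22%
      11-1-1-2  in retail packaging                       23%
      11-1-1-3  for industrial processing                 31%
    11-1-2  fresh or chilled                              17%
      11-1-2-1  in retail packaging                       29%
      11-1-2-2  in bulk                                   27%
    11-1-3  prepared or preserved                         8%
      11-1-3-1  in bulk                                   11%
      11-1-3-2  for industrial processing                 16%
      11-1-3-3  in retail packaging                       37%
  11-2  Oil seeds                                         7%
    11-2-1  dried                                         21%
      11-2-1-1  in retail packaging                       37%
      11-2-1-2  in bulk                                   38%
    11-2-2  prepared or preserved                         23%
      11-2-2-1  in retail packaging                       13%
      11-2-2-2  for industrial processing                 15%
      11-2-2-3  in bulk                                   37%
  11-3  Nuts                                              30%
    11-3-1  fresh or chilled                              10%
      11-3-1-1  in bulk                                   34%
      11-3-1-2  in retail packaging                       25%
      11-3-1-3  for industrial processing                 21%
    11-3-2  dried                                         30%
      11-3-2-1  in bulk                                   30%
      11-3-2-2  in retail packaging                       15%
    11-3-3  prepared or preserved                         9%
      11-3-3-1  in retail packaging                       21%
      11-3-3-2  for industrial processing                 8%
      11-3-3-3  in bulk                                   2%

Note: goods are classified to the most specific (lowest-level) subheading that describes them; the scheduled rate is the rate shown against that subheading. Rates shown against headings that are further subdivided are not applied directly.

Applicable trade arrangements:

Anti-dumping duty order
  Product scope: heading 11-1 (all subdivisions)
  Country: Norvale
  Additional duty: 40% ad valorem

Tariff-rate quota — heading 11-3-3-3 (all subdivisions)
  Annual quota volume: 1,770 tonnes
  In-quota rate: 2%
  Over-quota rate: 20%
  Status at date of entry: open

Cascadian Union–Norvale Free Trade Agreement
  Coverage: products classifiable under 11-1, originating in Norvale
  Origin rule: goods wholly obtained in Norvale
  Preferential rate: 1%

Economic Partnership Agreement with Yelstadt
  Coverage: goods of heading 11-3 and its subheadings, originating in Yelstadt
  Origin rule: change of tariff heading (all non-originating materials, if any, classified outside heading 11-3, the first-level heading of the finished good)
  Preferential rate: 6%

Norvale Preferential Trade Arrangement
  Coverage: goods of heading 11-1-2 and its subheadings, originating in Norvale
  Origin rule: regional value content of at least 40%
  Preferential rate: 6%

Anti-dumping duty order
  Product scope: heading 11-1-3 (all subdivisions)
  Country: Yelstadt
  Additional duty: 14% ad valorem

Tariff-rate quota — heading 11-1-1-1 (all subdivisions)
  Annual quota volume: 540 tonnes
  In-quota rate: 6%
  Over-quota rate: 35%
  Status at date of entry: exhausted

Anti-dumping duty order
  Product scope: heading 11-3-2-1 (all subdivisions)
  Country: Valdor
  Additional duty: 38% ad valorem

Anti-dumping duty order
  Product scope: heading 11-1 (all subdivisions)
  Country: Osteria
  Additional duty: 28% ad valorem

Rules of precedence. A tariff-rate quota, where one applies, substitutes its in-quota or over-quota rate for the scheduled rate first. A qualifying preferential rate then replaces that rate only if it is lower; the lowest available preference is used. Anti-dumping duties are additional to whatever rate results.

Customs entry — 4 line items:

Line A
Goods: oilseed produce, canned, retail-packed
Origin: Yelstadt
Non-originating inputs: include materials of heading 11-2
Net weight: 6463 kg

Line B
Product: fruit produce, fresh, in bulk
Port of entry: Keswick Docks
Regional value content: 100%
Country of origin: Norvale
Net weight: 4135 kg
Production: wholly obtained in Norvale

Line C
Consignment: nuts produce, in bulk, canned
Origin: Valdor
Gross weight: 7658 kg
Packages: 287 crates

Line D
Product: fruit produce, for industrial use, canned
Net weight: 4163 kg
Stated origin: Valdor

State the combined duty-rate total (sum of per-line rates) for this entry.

Line A: oilseed → 11-2; canned → 11-2-2; retail-packed → 11-2-2-1. Scheduled 13%. Yelstadt agreement on 11-3: 11-2-2-1 not covered. → 13%.
Line B: fruit → 11-1; fresh → 11-1-2; in bulk → 11-1-2-2. Scheduled 27%. Norvale agreement on 11-1: wholly obtained → 1% available; Norvale agreement on 11-1-2: RVC ≥ 40% → 6% available; preferential 1%; anti-dumping (Norvale, 11-1): +40%; total 1% + 40% = 41%. → 41%.
Line C: nuts → 11-3; canned → 11-3-3; in bulk → 11-3-3-3. Scheduled 2%. quota on 11-3-3-3 open → in-quota 2%. → 2%.
Line D: fruit → 11-1; canned → 11-1-3; for industrial use → 11-1-3-2. Scheduled 16%. No special measure applies. → 16%.
Sum: 13% + 41% + 2% + 16% = 72%.

72%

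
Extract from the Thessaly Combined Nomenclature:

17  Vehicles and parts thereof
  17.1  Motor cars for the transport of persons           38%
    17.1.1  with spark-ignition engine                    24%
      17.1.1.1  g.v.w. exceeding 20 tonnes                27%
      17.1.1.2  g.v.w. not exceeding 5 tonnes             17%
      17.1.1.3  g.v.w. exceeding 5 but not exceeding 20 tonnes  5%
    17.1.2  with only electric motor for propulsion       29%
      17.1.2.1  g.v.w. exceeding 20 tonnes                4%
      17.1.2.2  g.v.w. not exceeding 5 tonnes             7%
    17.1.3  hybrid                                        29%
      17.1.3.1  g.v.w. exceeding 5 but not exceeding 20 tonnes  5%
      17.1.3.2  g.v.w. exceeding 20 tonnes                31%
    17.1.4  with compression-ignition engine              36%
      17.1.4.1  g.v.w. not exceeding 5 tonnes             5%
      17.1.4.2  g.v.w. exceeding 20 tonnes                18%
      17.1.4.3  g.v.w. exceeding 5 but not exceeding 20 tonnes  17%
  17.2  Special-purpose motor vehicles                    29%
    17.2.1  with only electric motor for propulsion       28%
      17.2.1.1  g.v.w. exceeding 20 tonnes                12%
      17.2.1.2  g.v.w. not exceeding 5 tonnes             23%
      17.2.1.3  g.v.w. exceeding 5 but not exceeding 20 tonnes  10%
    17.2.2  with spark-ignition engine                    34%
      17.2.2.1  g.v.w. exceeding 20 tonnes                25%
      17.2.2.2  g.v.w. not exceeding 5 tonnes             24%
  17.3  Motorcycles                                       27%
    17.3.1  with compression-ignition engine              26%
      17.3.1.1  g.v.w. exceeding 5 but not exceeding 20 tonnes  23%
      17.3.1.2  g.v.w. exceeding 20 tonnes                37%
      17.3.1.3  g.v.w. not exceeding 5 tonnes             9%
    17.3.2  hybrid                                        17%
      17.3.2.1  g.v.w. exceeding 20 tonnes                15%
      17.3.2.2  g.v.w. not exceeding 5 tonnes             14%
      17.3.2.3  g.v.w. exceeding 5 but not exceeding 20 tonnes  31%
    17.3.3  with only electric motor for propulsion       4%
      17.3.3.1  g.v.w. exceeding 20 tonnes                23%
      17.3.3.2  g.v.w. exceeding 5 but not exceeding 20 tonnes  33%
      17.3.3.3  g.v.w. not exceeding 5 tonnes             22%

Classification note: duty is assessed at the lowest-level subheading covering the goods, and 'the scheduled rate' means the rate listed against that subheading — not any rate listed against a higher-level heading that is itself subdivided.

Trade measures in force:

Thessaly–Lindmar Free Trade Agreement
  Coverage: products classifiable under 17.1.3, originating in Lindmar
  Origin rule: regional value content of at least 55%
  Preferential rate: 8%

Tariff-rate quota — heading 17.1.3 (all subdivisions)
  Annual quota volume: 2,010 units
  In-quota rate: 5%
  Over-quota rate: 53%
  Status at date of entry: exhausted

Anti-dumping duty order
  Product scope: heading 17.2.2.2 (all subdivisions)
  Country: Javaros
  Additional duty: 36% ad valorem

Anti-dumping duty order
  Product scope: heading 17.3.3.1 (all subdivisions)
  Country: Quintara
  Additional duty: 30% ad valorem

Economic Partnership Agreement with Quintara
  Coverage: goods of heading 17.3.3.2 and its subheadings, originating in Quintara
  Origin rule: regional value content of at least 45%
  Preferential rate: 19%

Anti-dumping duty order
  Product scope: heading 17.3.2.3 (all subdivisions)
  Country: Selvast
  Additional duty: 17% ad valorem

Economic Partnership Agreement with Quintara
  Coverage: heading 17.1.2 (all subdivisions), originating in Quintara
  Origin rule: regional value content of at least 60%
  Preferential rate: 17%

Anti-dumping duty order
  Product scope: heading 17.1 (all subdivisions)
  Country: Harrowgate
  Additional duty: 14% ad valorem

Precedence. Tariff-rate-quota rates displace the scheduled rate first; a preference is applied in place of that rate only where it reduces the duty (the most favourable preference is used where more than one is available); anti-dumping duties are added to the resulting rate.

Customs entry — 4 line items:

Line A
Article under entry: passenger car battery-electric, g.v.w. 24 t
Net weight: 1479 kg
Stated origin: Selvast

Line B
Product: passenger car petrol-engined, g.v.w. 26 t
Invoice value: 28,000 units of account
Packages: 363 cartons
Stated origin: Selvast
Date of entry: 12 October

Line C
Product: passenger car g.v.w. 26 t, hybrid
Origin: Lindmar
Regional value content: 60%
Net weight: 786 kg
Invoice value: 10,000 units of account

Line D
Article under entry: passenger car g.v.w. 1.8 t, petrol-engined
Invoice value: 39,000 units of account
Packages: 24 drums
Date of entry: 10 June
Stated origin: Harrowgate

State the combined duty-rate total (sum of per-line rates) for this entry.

Line A: passenger car → 17.1; battery-electric → 17.1.2; g.v.w. 24 t → 17.1.2.1. Scheduled 4%. No special measure applies. → 4%.
Line B: passenger car → 17.1; petrol-engined → 17.1.1; g.v.w. 26 t → 17.1.1.1. Scheduled 27%. No special measure applies. → 27%.
Line C: passenger car → 17.1; hybrid → 17.1.3; g.v.w. 26 t → 17.1.3.2. Scheduled 31%. quota on 17.1.3 exhausted → over-quota 53%; Lindmar agreement on 17.1.3: RVC ≥ 55% → 8% available; preferential 8%. → 8%.
Line D: passenger car → 17.1; petrol-engined → 17.1.1; g.v.w. 1.8 t → 17.1.1.2. Scheduled 17%. anti-dumping (Harrowgate, 17.1): +14%; total 17% + 14% = 31%. → 31%.
Sum: 4% + 27% + 8% + 31% = 70%.

70%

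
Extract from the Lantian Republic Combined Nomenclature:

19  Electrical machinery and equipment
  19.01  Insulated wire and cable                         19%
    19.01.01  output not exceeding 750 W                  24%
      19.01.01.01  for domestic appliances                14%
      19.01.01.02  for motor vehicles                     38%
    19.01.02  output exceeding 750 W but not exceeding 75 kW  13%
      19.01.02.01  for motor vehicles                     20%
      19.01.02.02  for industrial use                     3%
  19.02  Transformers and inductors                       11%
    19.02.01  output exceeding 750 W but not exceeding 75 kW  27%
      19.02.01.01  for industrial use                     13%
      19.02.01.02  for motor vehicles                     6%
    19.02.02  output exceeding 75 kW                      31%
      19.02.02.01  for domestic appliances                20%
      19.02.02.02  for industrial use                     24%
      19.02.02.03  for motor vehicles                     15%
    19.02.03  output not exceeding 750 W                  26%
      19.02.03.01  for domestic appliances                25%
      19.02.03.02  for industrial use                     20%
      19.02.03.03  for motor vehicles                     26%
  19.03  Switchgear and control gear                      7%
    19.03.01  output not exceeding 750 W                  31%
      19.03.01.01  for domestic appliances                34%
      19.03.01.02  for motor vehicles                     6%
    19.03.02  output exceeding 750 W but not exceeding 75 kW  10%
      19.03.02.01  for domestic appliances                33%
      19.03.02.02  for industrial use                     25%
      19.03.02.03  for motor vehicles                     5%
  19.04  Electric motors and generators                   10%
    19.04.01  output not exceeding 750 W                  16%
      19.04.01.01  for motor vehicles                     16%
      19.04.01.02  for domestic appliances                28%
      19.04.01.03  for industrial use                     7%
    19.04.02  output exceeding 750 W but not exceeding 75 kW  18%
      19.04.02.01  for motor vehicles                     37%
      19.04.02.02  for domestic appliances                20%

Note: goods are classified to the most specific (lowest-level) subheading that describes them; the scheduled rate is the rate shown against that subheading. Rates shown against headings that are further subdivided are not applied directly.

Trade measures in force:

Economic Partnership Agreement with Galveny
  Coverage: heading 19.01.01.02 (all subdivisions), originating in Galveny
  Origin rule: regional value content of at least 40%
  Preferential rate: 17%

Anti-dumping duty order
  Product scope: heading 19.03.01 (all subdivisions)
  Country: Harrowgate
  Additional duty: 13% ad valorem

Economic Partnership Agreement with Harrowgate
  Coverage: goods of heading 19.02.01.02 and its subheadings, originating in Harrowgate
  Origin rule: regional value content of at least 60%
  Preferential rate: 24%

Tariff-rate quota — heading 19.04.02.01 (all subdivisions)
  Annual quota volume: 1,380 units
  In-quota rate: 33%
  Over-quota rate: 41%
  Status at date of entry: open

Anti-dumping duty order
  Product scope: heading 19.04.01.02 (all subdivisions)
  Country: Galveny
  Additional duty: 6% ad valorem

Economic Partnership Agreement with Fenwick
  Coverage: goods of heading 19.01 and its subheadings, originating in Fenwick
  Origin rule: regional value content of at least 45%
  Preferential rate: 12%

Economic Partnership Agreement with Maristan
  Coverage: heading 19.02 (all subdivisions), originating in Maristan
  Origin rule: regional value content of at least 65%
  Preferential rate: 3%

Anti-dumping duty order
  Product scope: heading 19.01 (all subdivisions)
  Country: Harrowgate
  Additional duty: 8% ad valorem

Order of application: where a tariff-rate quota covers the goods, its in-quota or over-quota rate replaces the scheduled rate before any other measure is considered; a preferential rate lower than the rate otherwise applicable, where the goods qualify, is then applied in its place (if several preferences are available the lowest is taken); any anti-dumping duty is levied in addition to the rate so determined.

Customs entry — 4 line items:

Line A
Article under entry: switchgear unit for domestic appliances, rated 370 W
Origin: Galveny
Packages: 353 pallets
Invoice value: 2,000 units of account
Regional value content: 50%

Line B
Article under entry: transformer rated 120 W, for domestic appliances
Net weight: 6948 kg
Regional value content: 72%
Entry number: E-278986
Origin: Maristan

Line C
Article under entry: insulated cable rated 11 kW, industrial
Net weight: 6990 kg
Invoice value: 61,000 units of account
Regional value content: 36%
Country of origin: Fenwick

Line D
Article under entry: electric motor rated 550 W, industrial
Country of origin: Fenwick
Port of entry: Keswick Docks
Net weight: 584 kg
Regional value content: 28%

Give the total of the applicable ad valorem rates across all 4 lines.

Line A: switchgear unit → 19.03; rated 370 W → 19.03.01; for domestic appliances → 19.03.01.01. Scheduled 34%. Galveny agreement on 19.01.01.02: 19.03.01.01 not covered. → 34%.
Line B: transformer → 19.02; rated 120 W → 19.02.03; for domestic appliances → 19.02.03.01. Scheduled 25%. Maristan agreement on 19.02: RVC ≥ 65% → 3% available; preferential 3%. → 3%.
Line C: insulated cable → 19.01; rated 11 kW → 19.01.02; industrial → 19.01.02.02. Scheduled 3%. Fenwick agreement on 19.01: RVC < 45%. → 3%.
Line D: electric motor → 19.04; rated 550 W → 19.04.01; industrial → 19.04.01.03. Scheduled 7%. Fenwick agreement on 19.01: 19.04.01.03 not covered. → 7%.
Sum: 34% + 3% + 3% + 7% = 47%.

47%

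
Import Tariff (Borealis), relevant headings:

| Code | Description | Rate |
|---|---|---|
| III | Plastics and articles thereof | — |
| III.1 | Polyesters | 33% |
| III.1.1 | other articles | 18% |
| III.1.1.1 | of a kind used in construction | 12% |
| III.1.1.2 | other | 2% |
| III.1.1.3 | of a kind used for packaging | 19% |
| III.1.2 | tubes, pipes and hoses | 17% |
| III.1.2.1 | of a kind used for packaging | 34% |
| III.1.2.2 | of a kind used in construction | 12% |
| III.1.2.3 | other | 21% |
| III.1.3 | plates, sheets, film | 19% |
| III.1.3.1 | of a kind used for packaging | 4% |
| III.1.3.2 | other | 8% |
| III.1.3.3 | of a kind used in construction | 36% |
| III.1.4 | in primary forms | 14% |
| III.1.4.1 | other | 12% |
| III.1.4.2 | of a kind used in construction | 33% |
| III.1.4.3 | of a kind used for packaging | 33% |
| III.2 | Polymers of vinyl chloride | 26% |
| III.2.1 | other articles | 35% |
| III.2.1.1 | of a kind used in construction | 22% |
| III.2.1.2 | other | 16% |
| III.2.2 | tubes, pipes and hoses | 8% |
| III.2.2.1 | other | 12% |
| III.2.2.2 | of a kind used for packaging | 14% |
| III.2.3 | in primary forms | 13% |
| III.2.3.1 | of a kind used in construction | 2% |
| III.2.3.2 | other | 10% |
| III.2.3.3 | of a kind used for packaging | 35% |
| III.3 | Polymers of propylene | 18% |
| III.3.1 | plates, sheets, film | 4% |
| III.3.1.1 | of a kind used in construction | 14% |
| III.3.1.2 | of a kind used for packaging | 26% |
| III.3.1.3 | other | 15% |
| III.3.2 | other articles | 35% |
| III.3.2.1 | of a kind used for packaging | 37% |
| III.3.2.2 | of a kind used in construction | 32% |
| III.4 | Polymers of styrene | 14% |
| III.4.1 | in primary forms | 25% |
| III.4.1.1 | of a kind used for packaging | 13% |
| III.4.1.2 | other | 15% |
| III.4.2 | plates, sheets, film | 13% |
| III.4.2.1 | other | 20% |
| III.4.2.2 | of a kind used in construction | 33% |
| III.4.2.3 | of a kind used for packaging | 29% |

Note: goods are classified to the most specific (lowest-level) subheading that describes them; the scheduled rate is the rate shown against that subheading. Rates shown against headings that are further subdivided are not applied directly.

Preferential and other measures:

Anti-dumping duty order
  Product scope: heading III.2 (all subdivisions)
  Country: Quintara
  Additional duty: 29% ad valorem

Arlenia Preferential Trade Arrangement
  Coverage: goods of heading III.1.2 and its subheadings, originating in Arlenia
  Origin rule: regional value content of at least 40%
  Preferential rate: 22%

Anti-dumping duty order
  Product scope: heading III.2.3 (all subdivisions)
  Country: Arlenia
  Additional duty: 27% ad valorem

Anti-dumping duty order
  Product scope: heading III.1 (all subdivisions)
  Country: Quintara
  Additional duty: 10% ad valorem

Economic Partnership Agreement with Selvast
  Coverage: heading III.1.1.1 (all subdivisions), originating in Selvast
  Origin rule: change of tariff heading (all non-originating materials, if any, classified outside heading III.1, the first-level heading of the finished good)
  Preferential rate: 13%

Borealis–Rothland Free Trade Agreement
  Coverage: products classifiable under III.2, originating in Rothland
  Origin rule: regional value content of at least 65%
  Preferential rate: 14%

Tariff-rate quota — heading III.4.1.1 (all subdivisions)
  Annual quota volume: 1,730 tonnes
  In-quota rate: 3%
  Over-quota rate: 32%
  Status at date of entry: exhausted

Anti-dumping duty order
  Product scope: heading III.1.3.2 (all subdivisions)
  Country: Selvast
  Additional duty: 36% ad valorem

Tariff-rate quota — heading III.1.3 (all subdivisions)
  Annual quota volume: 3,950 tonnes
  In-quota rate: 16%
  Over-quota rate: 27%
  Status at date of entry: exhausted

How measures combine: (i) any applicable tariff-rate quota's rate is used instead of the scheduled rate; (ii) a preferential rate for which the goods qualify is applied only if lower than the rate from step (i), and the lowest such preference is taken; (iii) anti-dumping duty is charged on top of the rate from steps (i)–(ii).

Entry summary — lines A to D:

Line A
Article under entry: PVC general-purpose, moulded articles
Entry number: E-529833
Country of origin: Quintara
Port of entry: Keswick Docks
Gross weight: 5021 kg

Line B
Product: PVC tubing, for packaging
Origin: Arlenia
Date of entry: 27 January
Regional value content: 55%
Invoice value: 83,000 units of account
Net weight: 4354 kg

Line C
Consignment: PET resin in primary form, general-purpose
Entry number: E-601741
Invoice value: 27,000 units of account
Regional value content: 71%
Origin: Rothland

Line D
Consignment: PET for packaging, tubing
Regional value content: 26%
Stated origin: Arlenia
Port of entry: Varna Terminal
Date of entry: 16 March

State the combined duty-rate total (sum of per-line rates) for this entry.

Line A: PVC → III.2; moulded articles → III.2.1; general-purpose → III.2.1.2. Scheduled 16%. anti-dumping (Quintara, III.2): +29%; total 16% + 29% = 45%. → 45%.
Line B: PVC → III.2; tubing → III.2.2; for packaging → III.2.2.2. Scheduled 14%. Arlenia agreement on III.1.2: III.2.2.2 not covered. → 14%.
Line C: PET → III.1; resin in primary form → III.1.4; general-purpose → III.1.4.1. Scheduled 12%. Rothland agreement on III.2: III.1.4.1 not covered. → 12%.
Line D: PET → III.1; tubing → III.1.2; for packaging → III.1.2.1. Scheduled 34%. Arlenia agreement on III.1.2: RVC < 40%. → 34%.
Sum: 45% + 14% + 12% + 34% = 105%.

105%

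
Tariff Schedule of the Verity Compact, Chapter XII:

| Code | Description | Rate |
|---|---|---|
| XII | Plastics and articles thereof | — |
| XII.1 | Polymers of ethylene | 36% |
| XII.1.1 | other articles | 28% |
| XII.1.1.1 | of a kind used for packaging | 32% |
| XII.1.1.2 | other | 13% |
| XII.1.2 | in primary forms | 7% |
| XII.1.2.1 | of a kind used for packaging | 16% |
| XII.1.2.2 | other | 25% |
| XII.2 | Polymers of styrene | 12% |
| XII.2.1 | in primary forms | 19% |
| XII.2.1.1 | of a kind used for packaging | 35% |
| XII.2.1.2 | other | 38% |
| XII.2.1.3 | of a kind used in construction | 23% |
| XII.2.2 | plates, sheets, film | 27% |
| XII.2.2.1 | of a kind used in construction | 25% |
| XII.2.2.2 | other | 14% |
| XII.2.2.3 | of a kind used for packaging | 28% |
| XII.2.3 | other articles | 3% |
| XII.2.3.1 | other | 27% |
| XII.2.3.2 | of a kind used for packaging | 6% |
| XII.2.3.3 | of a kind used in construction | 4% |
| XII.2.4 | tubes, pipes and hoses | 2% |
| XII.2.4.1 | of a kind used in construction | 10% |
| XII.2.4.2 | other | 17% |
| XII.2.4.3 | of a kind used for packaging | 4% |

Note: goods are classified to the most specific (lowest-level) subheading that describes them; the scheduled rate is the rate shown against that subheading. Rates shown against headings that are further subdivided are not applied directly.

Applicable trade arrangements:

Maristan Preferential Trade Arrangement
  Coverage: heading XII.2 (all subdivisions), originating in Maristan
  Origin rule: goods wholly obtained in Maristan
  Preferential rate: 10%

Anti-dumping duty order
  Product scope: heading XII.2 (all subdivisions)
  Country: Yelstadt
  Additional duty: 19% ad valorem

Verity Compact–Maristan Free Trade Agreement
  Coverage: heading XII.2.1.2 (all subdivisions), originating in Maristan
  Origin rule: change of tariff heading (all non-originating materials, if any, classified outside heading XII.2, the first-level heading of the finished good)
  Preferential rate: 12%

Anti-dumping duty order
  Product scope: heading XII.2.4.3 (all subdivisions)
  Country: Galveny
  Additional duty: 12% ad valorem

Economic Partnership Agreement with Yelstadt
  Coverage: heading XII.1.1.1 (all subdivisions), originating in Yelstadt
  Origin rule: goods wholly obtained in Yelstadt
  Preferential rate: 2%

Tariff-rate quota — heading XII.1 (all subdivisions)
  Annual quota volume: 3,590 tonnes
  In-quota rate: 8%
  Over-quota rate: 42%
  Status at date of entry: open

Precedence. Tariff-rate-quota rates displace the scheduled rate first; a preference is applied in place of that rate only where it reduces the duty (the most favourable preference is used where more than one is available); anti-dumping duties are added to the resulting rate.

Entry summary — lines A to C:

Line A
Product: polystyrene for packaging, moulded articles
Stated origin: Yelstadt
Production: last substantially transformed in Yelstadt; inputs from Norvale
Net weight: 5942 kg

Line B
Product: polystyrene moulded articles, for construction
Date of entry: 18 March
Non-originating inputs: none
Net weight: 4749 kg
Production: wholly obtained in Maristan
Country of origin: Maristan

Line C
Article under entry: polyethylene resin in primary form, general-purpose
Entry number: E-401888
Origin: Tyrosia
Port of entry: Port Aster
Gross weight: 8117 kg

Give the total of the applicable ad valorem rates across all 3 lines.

37%

Line A: polystyrene → XII.2; moulded articles → XII.2.3; for packaging → XII.2.3.2. Scheduled 6%. Yelstadt agreement on XII.1.1.1: XII.2.3.2 not covered; anti-dumping (Yelstadt, XII.2): +19%; total 6% + 19% = 25%. → 25%.
Line B: polystyrene → XII.2; moulded articles → XII.2.3; for construction → XII.2.3.3. Scheduled 4%. Maristan agreement on XII.2: wholly obtained → 10% available; Maristan agreement on XII.2.1.2: XII.2.3.3 not covered; preference 10% not lower than 4% → no reduction. → 4%.
Line C: polyethylene → XII.1; resin in primary form → XII.1.2; general-purpose → XII.1.2.2. Scheduled 25%. quota on XII.1 open → in-quota 8%. → 8%.
Sum: 25% + 4% + 8% = 37%.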